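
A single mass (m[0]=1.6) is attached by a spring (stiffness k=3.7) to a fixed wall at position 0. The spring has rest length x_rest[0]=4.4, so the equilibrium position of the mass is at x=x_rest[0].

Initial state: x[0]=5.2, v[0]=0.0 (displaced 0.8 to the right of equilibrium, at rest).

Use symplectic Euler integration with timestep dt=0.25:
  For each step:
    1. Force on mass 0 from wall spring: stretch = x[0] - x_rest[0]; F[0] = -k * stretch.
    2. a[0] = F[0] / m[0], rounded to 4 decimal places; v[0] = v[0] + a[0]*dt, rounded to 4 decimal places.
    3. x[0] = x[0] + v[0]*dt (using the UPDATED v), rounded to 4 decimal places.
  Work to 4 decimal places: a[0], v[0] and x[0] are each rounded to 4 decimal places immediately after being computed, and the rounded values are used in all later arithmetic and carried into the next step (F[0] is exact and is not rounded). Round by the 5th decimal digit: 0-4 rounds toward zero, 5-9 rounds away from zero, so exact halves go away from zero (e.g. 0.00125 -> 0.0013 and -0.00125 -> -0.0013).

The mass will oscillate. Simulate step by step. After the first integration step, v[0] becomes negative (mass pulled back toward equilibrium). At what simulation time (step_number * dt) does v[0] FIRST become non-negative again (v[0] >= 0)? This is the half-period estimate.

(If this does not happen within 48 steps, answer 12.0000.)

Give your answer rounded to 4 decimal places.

Step 0: x=[5.2000] v=[0.0000]
Step 1: x=[5.0844] v=[-0.4625]
Step 2: x=[4.8699] v=[-0.8582]
Step 3: x=[4.5874] v=[-1.1299]
Step 4: x=[4.2778] v=[-1.2383]
Step 5: x=[3.9859] v=[-1.1677]
Step 6: x=[3.7538] v=[-0.9283]
Step 7: x=[3.6151] v=[-0.5547]
Step 8: x=[3.5899] v=[-0.1009]
Step 9: x=[3.6818] v=[0.3675]
First v>=0 after going negative at step 9, time=2.2500

Answer: 2.2500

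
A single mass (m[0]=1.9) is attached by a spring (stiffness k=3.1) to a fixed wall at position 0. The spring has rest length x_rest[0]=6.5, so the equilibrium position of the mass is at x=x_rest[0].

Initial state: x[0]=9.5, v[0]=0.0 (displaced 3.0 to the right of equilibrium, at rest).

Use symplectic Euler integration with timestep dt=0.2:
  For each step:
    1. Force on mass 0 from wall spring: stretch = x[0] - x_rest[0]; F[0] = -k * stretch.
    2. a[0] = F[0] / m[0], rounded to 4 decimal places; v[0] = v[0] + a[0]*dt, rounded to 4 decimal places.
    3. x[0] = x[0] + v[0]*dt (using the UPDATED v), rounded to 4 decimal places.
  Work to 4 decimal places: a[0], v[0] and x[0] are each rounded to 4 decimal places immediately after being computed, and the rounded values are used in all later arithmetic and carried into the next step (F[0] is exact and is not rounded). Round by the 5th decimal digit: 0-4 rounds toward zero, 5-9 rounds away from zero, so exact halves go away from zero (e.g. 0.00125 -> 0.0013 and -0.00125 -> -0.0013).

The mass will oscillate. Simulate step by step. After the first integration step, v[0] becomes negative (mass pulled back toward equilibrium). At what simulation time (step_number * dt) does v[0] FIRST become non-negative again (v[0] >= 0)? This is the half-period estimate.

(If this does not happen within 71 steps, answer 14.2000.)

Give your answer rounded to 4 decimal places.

Step 0: x=[9.5000] v=[0.0000]
Step 1: x=[9.3042] v=[-0.9789]
Step 2: x=[8.9254] v=[-1.8940]
Step 3: x=[8.3883] v=[-2.6854]
Step 4: x=[7.7280] v=[-3.3016]
Step 5: x=[6.9875] v=[-3.7023]
Step 6: x=[6.2152] v=[-3.8614]
Step 7: x=[5.4615] v=[-3.7685]
Step 8: x=[4.7756] v=[-3.4296]
Step 9: x=[4.2022] v=[-2.8669]
Step 10: x=[3.7788] v=[-2.1171]
Step 11: x=[3.5330] v=[-1.2291]
Step 12: x=[3.4808] v=[-0.2609]
Step 13: x=[3.6257] v=[0.7243]
First v>=0 after going negative at step 13, time=2.6000

Answer: 2.6000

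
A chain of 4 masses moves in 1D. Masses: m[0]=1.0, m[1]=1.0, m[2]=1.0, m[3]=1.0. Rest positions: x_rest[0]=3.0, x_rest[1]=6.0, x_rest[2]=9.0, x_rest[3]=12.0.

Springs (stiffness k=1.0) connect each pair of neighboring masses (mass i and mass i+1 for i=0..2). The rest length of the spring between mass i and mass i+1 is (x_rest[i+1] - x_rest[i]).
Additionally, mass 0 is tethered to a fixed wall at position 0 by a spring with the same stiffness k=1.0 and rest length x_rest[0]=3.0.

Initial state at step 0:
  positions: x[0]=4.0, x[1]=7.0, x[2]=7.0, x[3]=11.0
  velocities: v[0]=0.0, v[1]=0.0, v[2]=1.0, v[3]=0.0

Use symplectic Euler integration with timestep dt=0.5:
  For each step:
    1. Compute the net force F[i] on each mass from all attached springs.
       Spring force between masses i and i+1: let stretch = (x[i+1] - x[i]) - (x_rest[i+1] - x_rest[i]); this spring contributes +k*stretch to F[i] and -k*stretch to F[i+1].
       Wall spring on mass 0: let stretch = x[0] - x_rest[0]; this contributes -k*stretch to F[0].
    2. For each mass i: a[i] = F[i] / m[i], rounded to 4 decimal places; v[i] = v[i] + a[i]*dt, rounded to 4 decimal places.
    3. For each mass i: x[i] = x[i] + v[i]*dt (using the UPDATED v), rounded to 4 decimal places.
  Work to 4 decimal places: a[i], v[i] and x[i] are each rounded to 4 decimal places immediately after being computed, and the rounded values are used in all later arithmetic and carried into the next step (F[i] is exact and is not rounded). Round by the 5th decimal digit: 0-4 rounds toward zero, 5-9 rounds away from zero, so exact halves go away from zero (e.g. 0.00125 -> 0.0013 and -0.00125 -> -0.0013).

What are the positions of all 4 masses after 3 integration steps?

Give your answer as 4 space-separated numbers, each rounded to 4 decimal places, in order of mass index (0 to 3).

Answer: 2.3906 5.2031 10.5313 11.2032

Derivation:
Step 0: x=[4.0000 7.0000 7.0000 11.0000] v=[0.0000 0.0000 1.0000 0.0000]
Step 1: x=[3.7500 6.2500 8.5000 10.7500] v=[-0.5000 -1.5000 3.0000 -0.5000]
Step 2: x=[3.1875 5.4375 10.0000 10.6875] v=[-1.1250 -1.6250 3.0000 -0.1250]
Step 3: x=[2.3906 5.2031 10.5313 11.2032] v=[-1.5938 -0.4688 1.0625 1.0313]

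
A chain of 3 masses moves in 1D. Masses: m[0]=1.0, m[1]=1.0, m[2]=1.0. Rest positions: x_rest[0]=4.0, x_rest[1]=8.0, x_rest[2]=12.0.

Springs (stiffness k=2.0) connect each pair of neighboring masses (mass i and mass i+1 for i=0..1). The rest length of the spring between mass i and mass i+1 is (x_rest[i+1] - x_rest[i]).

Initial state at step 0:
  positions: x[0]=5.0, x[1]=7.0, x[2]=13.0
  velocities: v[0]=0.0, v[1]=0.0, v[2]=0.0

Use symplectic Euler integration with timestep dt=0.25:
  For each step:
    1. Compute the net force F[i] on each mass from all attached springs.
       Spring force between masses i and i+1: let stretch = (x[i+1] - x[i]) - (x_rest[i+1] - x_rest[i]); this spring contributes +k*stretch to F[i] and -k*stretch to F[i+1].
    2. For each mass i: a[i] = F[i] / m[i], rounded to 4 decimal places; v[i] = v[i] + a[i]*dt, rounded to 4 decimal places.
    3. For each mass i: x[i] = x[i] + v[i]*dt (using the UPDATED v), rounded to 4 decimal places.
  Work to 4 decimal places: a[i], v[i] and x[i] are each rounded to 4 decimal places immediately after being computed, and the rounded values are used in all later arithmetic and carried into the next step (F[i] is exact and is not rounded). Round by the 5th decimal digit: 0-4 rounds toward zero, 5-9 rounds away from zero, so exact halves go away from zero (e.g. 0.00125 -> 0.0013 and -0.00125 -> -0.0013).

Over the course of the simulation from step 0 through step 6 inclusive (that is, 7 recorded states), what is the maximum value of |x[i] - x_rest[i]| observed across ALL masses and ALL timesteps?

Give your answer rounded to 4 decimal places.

Step 0: x=[5.0000 7.0000 13.0000] v=[0.0000 0.0000 0.0000]
Step 1: x=[4.7500 7.5000 12.7500] v=[-1.0000 2.0000 -1.0000]
Step 2: x=[4.3438 8.3125 12.3438] v=[-1.6250 3.2500 -1.6250]
Step 3: x=[3.9336 9.1328 11.9336] v=[-1.6407 3.2813 -1.6407]
Step 4: x=[3.6733 9.6533 11.6733] v=[-1.0411 2.0821 -1.0411]
Step 5: x=[3.6605 9.6788 11.6605] v=[-0.0511 0.1021 -0.0511]
Step 6: x=[3.9000 9.1998 11.9000] v=[0.9581 -1.9162 0.9581]
Max displacement = 1.6788

Answer: 1.6788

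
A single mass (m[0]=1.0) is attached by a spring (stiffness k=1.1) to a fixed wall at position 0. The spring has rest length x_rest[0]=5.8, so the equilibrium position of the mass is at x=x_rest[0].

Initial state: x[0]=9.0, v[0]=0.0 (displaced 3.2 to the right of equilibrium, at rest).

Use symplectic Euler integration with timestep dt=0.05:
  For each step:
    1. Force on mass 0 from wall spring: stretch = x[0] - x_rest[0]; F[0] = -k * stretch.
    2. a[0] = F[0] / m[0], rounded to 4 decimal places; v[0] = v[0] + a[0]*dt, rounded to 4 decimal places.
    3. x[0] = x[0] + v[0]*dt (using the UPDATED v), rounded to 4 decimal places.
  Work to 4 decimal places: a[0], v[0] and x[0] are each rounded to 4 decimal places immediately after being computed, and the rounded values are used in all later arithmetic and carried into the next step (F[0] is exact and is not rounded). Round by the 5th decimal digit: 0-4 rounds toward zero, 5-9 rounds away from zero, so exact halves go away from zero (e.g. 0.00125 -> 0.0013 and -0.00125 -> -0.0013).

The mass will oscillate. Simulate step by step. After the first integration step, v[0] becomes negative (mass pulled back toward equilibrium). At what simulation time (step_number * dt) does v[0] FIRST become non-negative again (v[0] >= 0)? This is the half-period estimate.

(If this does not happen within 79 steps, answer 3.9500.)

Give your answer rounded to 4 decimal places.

Step 0: x=[9.0000] v=[0.0000]
Step 1: x=[8.9912] v=[-0.1760]
Step 2: x=[8.9736] v=[-0.3515]
Step 3: x=[8.9473] v=[-0.5261]
Step 4: x=[8.9123] v=[-0.6992]
Step 5: x=[8.8688] v=[-0.8704]
Step 6: x=[8.8168] v=[-1.0392]
Step 7: x=[8.7565] v=[-1.2051]
Step 8: x=[8.6881] v=[-1.3677]
Step 9: x=[8.6118] v=[-1.5265]
Step 10: x=[8.5277] v=[-1.6812]
Step 11: x=[8.4361] v=[-1.8312]
Step 12: x=[8.3373] v=[-1.9762]
Step 13: x=[8.2315] v=[-2.1158]
Step 14: x=[8.1190] v=[-2.2495]
Step 15: x=[8.0002] v=[-2.3770]
Step 16: x=[7.8753] v=[-2.4980]
Step 17: x=[7.7447] v=[-2.6121]
Step 18: x=[7.6087] v=[-2.7191]
Step 19: x=[7.4678] v=[-2.8186]
Step 20: x=[7.3223] v=[-2.9103]
Step 21: x=[7.1726] v=[-2.9940]
Step 22: x=[7.0191] v=[-3.0695]
Step 23: x=[6.8623] v=[-3.1366]
Step 24: x=[6.7026] v=[-3.1950]
Step 25: x=[6.5404] v=[-3.2446]
Step 26: x=[6.3761] v=[-3.2853]
Step 27: x=[6.2103] v=[-3.3170]
Step 28: x=[6.0433] v=[-3.3396]
Step 29: x=[5.8757] v=[-3.3530]
Step 30: x=[5.7078] v=[-3.3572]
Step 31: x=[5.5402] v=[-3.3521]
Step 32: x=[5.3733] v=[-3.3378]
Step 33: x=[5.2076] v=[-3.3143]
Step 34: x=[5.0435] v=[-3.2817]
Step 35: x=[4.8815] v=[-3.2401]
Step 36: x=[4.7220] v=[-3.1896]
Step 37: x=[4.5655] v=[-3.1303]
Step 38: x=[4.4124] v=[-3.0624]
Step 39: x=[4.2631] v=[-2.9861]
Step 40: x=[4.1180] v=[-2.9016]
Step 41: x=[3.9775] v=[-2.8091]
Step 42: x=[3.8421] v=[-2.7089]
Step 43: x=[3.7120] v=[-2.6012]
Step 44: x=[3.5877] v=[-2.4864]
Step 45: x=[3.4695] v=[-2.3647]
Step 46: x=[3.3577] v=[-2.2365]
Step 47: x=[3.2526] v=[-2.1022]
Step 48: x=[3.1545] v=[-1.9621]
Step 49: x=[3.0637] v=[-1.8166]
Step 50: x=[2.9804] v=[-1.6661]
Step 51: x=[2.9049] v=[-1.5110]
Step 52: x=[2.8373] v=[-1.3518]
Step 53: x=[2.7779] v=[-1.1889]
Step 54: x=[2.7268] v=[-1.0227]
Step 55: x=[2.6841] v=[-0.8537]
Step 56: x=[2.6500] v=[-0.6823]
Step 57: x=[2.6245] v=[-0.5091]
Step 58: x=[2.6078] v=[-0.3344]
Step 59: x=[2.5999] v=[-0.1588]
Step 60: x=[2.6008] v=[0.0172]
First v>=0 after going negative at step 60, time=3.0000

Answer: 3.0000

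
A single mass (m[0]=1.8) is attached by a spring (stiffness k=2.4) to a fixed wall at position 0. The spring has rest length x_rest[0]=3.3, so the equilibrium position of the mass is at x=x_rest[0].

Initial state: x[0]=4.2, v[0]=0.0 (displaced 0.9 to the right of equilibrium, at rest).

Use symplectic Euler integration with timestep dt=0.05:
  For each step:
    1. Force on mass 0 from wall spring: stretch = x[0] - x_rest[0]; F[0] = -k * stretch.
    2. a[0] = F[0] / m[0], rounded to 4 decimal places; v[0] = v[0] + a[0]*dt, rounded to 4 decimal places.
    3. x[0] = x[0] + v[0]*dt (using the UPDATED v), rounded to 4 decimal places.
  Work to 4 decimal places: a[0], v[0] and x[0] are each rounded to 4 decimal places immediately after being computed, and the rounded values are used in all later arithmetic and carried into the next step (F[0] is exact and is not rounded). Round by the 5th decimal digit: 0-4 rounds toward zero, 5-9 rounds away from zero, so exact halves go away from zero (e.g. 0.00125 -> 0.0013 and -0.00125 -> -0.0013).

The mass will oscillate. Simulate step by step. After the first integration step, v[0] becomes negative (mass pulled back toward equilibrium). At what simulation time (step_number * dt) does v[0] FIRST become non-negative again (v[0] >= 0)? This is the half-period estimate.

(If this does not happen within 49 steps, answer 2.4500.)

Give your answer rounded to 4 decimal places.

Step 0: x=[4.2000] v=[0.0000]
Step 1: x=[4.1970] v=[-0.0600]
Step 2: x=[4.1910] v=[-0.1198]
Step 3: x=[4.1820] v=[-0.1792]
Step 4: x=[4.1701] v=[-0.2380]
Step 5: x=[4.1553] v=[-0.2960]
Step 6: x=[4.1377] v=[-0.3530]
Step 7: x=[4.1173] v=[-0.4088]
Step 8: x=[4.0941] v=[-0.4633]
Step 9: x=[4.0683] v=[-0.5162]
Step 10: x=[4.0399] v=[-0.5674]
Step 11: x=[4.0091] v=[-0.6167]
Step 12: x=[3.9759] v=[-0.6640]
Step 13: x=[3.9404] v=[-0.7091]
Step 14: x=[3.9028] v=[-0.7518]
Step 15: x=[3.8632] v=[-0.7920]
Step 16: x=[3.8217] v=[-0.8295]
Step 17: x=[3.7785] v=[-0.8643]
Step 18: x=[3.7337] v=[-0.8962]
Step 19: x=[3.6874] v=[-0.9251]
Step 20: x=[3.6399] v=[-0.9509]
Step 21: x=[3.5912] v=[-0.9736]
Step 22: x=[3.5416] v=[-0.9930]
Step 23: x=[3.4911] v=[-1.0091]
Step 24: x=[3.4400] v=[-1.0218]
Step 25: x=[3.3884] v=[-1.0311]
Step 26: x=[3.3366] v=[-1.0370]
Step 27: x=[3.2846] v=[-1.0394]
Step 28: x=[3.2327] v=[-1.0384]
Step 29: x=[3.1810] v=[-1.0339]
Step 30: x=[3.1297] v=[-1.0260]
Step 31: x=[3.0790] v=[-1.0146]
Step 32: x=[3.0290] v=[-0.9999]
Step 33: x=[2.9799] v=[-0.9818]
Step 34: x=[2.9319] v=[-0.9605]
Step 35: x=[2.8851] v=[-0.9360]
Step 36: x=[2.8397] v=[-0.9083]
Step 37: x=[2.7958] v=[-0.8776]
Step 38: x=[2.7536] v=[-0.8440]
Step 39: x=[2.7132] v=[-0.8076]
Step 40: x=[2.6748] v=[-0.7685]
Step 41: x=[2.6385] v=[-0.7268]
Step 42: x=[2.6044] v=[-0.6827]
Step 43: x=[2.5726] v=[-0.6363]
Step 44: x=[2.5432] v=[-0.5878]
Step 45: x=[2.5163] v=[-0.5373]
Step 46: x=[2.4920] v=[-0.4851]
Step 47: x=[2.4704] v=[-0.4312]
Step 48: x=[2.4516] v=[-0.3759]
Step 49: x=[2.4356] v=[-0.3193]
v[0] did not become non-negative within 49 steps; using fallback time=2.4500

Answer: 2.4500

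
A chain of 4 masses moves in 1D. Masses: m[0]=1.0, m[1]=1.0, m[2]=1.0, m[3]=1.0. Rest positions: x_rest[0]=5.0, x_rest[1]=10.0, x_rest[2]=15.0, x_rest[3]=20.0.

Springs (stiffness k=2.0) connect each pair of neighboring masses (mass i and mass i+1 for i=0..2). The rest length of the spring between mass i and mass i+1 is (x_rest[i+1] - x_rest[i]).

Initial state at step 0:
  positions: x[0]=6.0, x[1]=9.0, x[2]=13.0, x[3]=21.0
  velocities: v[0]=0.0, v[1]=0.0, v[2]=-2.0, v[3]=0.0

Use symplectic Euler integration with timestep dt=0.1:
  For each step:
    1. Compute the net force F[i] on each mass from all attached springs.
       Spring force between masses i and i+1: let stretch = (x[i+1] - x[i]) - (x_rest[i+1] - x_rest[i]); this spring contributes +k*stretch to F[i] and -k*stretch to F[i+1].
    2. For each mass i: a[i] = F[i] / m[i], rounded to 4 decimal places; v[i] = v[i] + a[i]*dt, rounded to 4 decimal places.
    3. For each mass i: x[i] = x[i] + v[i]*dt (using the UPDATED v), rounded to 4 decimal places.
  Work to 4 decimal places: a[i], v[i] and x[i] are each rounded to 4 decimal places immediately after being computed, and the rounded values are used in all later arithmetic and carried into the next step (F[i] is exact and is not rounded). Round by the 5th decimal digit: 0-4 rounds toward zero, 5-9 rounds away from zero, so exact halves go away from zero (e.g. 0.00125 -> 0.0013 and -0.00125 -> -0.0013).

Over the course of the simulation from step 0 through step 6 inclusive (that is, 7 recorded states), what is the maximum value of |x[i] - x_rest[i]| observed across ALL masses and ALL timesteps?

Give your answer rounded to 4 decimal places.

Answer: 2.1560

Derivation:
Step 0: x=[6.0000 9.0000 13.0000 21.0000] v=[0.0000 0.0000 -2.0000 0.0000]
Step 1: x=[5.9600 9.0200 12.8800 20.9400] v=[-0.4000 0.2000 -1.2000 -0.6000]
Step 2: x=[5.8812 9.0560 12.8440 20.8188] v=[-0.7880 0.3600 -0.3600 -1.2120]
Step 3: x=[5.7659 9.1043 12.8917 20.6381] v=[-1.1530 0.4826 0.4774 -1.8070]
Step 4: x=[5.6174 9.1615 13.0186 20.4025] v=[-1.4853 0.5724 1.2692 -2.3563]
Step 5: x=[5.4398 9.2250 13.2161 20.1192] v=[-1.7765 0.6350 1.9746 -2.8331]
Step 6: x=[5.2379 9.2926 13.4718 19.7978] v=[-2.0195 0.6762 2.5570 -3.2137]
Max displacement = 2.1560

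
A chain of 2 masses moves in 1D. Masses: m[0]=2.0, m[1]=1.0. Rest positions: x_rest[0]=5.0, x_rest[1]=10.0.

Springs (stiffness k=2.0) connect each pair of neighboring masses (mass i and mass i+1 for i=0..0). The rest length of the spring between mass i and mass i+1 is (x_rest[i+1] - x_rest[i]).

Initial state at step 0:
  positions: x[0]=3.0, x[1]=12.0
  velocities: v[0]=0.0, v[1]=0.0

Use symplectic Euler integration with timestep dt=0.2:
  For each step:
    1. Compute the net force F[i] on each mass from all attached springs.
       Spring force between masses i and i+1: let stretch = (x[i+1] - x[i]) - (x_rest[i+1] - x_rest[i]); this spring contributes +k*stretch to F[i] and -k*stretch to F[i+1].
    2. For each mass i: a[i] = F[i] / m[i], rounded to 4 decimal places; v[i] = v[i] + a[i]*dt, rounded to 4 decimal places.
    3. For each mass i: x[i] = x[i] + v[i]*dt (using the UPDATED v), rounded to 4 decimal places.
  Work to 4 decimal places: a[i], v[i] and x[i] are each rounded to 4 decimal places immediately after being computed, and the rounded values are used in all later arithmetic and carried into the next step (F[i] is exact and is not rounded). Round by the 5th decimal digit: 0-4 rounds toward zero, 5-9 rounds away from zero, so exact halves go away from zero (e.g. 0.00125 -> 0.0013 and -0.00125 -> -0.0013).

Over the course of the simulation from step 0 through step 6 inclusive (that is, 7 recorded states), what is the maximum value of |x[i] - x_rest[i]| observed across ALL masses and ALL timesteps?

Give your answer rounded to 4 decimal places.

Step 0: x=[3.0000 12.0000] v=[0.0000 0.0000]
Step 1: x=[3.1600 11.6800] v=[0.8000 -1.6000]
Step 2: x=[3.4608 11.0784] v=[1.5040 -3.0080]
Step 3: x=[3.8663 10.2674] v=[2.0275 -4.0550]
Step 4: x=[4.3278 9.3443] v=[2.3077 -4.6154]
Step 5: x=[4.7900 8.4199] v=[2.3110 -4.6220]
Step 6: x=[5.1974 7.6051] v=[2.0370 -4.0740]
Max displacement = 2.3949

Answer: 2.3949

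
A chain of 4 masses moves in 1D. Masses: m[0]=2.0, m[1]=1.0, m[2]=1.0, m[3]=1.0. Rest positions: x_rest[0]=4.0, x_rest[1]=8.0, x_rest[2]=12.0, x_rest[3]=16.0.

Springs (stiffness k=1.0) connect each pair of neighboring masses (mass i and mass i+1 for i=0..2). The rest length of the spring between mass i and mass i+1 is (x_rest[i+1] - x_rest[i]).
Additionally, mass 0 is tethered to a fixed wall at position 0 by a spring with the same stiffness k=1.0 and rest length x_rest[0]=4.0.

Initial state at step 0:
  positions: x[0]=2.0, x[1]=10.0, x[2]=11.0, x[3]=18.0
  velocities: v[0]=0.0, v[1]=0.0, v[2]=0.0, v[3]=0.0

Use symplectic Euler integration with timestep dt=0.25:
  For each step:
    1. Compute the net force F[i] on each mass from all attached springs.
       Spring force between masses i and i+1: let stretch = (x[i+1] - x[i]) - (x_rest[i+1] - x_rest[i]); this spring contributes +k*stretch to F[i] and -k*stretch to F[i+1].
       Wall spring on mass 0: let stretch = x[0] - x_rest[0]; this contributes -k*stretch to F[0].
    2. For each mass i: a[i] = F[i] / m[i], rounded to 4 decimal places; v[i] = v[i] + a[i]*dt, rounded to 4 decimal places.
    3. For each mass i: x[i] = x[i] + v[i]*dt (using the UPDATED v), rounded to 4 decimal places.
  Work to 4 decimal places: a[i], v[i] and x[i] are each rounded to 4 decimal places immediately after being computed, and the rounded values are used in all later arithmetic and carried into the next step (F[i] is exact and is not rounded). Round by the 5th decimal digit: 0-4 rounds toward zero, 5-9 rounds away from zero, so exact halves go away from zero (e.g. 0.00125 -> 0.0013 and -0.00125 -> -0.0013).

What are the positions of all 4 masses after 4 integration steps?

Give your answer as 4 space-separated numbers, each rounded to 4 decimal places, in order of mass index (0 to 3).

Answer: 3.5242 6.8491 13.5870 16.6011

Derivation:
Step 0: x=[2.0000 10.0000 11.0000 18.0000] v=[0.0000 0.0000 0.0000 0.0000]
Step 1: x=[2.1875 9.5625 11.3750 17.8125] v=[0.7500 -1.7500 1.5000 -0.7500]
Step 2: x=[2.5371 8.7774 12.0391 17.4727] v=[1.3985 -3.1406 2.6563 -1.3594]
Step 3: x=[3.0025 7.8061 12.8389 17.0433] v=[1.8614 -3.8853 3.1993 -1.7178]
Step 4: x=[3.5242 6.8491 13.5870 16.6011] v=[2.0866 -3.8280 2.9922 -1.7689]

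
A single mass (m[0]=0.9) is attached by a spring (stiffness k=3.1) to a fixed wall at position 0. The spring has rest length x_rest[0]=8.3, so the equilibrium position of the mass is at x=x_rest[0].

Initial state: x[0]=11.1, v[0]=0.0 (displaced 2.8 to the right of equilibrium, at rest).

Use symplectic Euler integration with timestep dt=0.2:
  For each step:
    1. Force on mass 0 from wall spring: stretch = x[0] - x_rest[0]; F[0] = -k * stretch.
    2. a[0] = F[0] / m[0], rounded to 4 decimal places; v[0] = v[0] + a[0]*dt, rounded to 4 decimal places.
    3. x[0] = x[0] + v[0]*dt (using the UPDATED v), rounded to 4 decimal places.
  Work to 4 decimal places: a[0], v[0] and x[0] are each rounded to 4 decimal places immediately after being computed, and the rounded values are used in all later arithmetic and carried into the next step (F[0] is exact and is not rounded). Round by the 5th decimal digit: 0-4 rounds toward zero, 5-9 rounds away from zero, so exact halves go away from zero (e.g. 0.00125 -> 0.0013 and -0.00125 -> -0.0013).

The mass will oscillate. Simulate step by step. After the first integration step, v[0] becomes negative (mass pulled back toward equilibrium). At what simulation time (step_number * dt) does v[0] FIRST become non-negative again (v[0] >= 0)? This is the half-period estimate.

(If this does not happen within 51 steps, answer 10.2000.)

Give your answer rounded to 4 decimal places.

Step 0: x=[11.1000] v=[0.0000]
Step 1: x=[10.7142] v=[-1.9289]
Step 2: x=[9.9958] v=[-3.5920]
Step 3: x=[9.0438] v=[-4.7602]
Step 4: x=[7.9893] v=[-5.2726]
Step 5: x=[6.9776] v=[-5.0586]
Step 6: x=[6.1481] v=[-4.1476]
Step 7: x=[5.6151] v=[-2.6652]
Step 8: x=[5.4520] v=[-0.8156]
Step 9: x=[5.6813] v=[1.1464]
First v>=0 after going negative at step 9, time=1.8000

Answer: 1.8000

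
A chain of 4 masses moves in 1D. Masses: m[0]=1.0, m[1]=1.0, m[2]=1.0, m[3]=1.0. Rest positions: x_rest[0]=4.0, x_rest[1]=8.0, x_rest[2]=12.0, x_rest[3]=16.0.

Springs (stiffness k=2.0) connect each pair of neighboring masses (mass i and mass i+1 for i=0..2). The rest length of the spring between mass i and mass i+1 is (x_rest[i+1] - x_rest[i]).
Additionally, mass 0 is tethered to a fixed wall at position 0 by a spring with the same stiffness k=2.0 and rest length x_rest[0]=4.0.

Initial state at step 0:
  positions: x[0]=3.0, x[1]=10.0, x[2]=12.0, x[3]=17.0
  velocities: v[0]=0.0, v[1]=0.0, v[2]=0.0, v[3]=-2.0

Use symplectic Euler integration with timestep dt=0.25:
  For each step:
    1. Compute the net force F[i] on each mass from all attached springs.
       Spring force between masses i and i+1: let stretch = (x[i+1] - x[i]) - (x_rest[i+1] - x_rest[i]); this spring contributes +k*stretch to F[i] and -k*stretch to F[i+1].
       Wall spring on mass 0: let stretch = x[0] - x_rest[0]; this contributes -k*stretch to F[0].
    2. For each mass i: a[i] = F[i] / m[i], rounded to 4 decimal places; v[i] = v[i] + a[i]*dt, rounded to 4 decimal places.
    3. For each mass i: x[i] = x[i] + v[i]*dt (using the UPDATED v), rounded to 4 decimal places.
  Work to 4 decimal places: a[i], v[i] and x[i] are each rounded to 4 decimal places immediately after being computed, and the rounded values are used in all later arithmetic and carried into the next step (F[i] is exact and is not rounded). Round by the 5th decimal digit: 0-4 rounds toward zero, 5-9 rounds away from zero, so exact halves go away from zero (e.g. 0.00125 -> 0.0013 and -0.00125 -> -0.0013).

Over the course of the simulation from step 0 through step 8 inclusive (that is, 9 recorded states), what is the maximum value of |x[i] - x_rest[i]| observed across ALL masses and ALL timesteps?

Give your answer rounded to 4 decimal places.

Step 0: x=[3.0000 10.0000 12.0000 17.0000] v=[0.0000 0.0000 0.0000 -2.0000]
Step 1: x=[3.5000 9.3750 12.3750 16.3750] v=[2.0000 -2.5000 1.5000 -2.5000]
Step 2: x=[4.2969 8.3906 12.8750 15.7500] v=[3.1875 -3.9375 2.0000 -2.5000]
Step 3: x=[5.0684 7.4551 13.1738 15.2656] v=[3.0859 -3.7422 1.1953 -1.9375]
Step 4: x=[5.5047 6.9361 13.0193 15.0198] v=[1.7451 -2.0762 -0.6182 -0.9834]
Step 5: x=[5.4318 6.9985 12.3544 15.0239] v=[-0.2916 0.2497 -2.6596 0.0164]
Step 6: x=[4.8758 7.5346 11.3537 15.1943] v=[-2.2242 2.1443 -4.0028 0.6817]
Step 7: x=[4.0426 8.2157 10.3557 15.3847] v=[-3.3327 2.7245 -3.9921 0.7614]
Step 8: x=[3.2257 8.6427 9.7188 15.4464] v=[-3.2675 1.7080 -2.5476 0.2469]
Max displacement = 2.2812

Answer: 2.2812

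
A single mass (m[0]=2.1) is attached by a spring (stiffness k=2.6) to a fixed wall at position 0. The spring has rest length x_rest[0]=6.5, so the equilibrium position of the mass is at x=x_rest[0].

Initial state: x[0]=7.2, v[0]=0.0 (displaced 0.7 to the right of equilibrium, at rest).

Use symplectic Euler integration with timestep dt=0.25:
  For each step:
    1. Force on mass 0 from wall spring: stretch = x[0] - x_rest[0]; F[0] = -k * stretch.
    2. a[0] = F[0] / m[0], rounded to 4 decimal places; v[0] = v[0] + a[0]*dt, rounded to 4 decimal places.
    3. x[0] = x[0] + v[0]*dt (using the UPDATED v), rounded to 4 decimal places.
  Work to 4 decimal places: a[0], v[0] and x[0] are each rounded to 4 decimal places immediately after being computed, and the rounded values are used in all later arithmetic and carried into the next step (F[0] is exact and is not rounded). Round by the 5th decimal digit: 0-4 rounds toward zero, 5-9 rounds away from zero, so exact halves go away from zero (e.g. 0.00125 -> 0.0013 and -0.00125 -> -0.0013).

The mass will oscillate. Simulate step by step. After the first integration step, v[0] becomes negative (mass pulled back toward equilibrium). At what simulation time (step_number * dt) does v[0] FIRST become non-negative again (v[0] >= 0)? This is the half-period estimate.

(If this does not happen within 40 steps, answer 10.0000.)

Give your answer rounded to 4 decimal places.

Answer: 3.0000

Derivation:
Step 0: x=[7.2000] v=[0.0000]
Step 1: x=[7.1458] v=[-0.2167]
Step 2: x=[7.0417] v=[-0.4166]
Step 3: x=[6.8956] v=[-0.5843]
Step 4: x=[6.7189] v=[-0.7068]
Step 5: x=[6.5253] v=[-0.7746]
Step 6: x=[6.3297] v=[-0.7824]
Step 7: x=[6.1473] v=[-0.7297]
Step 8: x=[5.9922] v=[-0.6205]
Step 9: x=[5.8764] v=[-0.4633]
Step 10: x=[5.8088] v=[-0.2703]
Step 11: x=[5.7947] v=[-0.0564]
Step 12: x=[5.8352] v=[0.1619]
First v>=0 after going negative at step 12, time=3.0000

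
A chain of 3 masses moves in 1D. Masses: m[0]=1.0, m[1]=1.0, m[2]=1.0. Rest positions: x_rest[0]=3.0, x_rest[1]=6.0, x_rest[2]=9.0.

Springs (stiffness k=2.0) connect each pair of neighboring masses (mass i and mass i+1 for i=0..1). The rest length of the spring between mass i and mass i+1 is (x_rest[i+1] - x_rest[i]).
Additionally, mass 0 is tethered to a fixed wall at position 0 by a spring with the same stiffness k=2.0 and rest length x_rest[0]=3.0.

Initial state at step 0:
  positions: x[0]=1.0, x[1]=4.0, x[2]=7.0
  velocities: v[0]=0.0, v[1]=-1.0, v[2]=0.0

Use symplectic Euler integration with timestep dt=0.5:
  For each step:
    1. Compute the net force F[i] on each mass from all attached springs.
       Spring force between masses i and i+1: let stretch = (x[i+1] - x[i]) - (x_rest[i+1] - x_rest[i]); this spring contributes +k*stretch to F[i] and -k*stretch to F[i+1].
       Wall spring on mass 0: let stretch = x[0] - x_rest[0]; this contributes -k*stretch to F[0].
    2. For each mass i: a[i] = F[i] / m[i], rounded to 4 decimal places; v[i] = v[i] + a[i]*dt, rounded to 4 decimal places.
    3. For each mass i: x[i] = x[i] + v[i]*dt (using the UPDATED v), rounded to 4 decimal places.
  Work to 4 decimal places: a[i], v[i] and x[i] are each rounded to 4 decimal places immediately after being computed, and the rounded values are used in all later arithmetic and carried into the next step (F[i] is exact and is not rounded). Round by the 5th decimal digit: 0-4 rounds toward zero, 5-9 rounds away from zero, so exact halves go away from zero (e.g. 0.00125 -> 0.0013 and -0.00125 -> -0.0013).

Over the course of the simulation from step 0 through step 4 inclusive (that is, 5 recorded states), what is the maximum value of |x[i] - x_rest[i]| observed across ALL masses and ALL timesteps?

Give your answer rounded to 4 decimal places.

Answer: 2.5000

Derivation:
Step 0: x=[1.0000 4.0000 7.0000] v=[0.0000 -1.0000 0.0000]
Step 1: x=[2.0000 3.5000 7.0000] v=[2.0000 -1.0000 0.0000]
Step 2: x=[2.7500 4.0000 6.7500] v=[1.5000 1.0000 -0.5000]
Step 3: x=[2.7500 5.2500 6.6250] v=[0.0000 2.5000 -0.2500]
Step 4: x=[2.6250 5.9375 7.3125] v=[-0.2500 1.3750 1.3750]
Max displacement = 2.5000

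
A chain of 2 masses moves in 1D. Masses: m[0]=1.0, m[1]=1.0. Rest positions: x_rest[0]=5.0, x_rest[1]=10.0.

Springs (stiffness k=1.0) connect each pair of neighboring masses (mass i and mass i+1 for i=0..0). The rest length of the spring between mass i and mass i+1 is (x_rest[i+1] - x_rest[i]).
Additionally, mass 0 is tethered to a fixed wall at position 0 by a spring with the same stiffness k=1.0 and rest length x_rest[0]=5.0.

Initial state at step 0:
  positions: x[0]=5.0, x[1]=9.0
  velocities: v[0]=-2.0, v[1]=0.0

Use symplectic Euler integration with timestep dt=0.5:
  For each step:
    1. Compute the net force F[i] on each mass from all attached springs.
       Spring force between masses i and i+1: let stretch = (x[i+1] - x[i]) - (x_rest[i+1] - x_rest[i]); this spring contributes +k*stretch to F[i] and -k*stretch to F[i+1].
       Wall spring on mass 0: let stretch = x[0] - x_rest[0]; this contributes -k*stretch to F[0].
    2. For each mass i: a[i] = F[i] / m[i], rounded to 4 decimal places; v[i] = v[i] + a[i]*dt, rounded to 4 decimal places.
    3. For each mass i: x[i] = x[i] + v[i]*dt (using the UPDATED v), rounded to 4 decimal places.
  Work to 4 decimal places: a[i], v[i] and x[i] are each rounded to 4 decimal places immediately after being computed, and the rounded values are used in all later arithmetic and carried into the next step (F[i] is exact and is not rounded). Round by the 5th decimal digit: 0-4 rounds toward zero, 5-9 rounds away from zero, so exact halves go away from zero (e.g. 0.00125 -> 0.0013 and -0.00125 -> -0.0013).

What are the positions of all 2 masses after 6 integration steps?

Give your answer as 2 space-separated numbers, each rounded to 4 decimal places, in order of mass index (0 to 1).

Step 0: x=[5.0000 9.0000] v=[-2.0000 0.0000]
Step 1: x=[3.7500 9.2500] v=[-2.5000 0.5000]
Step 2: x=[2.9375 9.3750] v=[-1.6250 0.2500]
Step 3: x=[3.0000 9.1406] v=[0.1250 -0.4688]
Step 4: x=[3.8477 8.6211] v=[1.6953 -1.0391]
Step 5: x=[4.9268 8.1582] v=[2.1582 -0.9258]
Step 6: x=[5.5821 8.1375] v=[1.3105 -0.0415]

Answer: 5.5821 8.1375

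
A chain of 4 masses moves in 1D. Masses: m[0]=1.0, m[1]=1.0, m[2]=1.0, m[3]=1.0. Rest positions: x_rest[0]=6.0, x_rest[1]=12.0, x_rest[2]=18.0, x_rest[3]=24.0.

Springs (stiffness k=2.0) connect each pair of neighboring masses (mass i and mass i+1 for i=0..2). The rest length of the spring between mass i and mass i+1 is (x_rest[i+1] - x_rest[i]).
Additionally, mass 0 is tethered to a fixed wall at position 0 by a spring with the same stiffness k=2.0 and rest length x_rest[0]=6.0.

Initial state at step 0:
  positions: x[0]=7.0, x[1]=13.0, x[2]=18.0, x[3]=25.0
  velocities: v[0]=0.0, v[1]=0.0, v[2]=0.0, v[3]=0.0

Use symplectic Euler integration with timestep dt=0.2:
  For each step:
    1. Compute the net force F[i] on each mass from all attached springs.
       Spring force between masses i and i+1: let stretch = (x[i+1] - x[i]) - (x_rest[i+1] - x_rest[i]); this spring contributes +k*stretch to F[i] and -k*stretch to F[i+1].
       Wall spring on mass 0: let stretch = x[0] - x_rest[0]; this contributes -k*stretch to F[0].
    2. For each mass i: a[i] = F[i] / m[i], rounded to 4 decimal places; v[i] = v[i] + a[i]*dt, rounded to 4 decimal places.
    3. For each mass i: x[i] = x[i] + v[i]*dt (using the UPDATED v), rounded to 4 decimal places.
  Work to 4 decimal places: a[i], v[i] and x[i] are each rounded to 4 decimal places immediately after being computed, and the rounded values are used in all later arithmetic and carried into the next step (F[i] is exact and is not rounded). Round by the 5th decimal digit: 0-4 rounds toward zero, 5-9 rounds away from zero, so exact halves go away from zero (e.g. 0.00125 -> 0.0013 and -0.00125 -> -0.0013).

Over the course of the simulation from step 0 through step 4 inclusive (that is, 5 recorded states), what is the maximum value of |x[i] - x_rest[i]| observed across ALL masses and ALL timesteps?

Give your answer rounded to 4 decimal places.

Step 0: x=[7.0000 13.0000 18.0000 25.0000] v=[0.0000 0.0000 0.0000 0.0000]
Step 1: x=[6.9200 12.9200 18.1600 24.9200] v=[-0.4000 -0.4000 0.8000 -0.4000]
Step 2: x=[6.7664 12.7792 18.4416 24.7792] v=[-0.7680 -0.7040 1.4080 -0.7040]
Step 3: x=[6.5525 12.6104 18.7772 24.6114] v=[-1.0694 -0.8442 1.6781 -0.8390]
Step 4: x=[6.2991 12.4503 19.0862 24.4569] v=[-1.2672 -0.8006 1.5451 -0.7727]
Max displacement = 1.0862

Answer: 1.0862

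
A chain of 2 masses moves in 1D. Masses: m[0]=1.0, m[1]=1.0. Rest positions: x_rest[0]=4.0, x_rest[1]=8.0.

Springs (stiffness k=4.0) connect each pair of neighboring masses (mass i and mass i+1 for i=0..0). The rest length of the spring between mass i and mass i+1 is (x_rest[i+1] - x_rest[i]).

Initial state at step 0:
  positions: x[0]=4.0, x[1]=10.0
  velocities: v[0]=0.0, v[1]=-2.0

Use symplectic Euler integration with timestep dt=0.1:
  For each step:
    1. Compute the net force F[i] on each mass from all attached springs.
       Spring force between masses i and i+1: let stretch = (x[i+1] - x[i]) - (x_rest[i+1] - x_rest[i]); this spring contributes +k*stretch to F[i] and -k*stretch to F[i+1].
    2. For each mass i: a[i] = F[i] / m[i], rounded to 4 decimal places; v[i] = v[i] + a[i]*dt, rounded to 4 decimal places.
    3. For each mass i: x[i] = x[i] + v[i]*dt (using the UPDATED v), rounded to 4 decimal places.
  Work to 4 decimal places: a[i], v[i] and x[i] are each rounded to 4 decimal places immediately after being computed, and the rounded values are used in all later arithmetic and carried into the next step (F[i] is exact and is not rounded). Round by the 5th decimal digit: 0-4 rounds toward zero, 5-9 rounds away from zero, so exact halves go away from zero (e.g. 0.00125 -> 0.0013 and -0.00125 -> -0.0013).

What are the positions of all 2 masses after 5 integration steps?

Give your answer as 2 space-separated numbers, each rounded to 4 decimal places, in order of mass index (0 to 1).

Step 0: x=[4.0000 10.0000] v=[0.0000 -2.0000]
Step 1: x=[4.0800 9.7200] v=[0.8000 -2.8000]
Step 2: x=[4.2256 9.3744] v=[1.4560 -3.4560]
Step 3: x=[4.4172 8.9829] v=[1.9155 -3.9155]
Step 4: x=[4.6314 8.5687] v=[2.1418 -4.1418]
Step 5: x=[4.8431 8.1570] v=[2.1167 -4.1167]

Answer: 4.8431 8.1570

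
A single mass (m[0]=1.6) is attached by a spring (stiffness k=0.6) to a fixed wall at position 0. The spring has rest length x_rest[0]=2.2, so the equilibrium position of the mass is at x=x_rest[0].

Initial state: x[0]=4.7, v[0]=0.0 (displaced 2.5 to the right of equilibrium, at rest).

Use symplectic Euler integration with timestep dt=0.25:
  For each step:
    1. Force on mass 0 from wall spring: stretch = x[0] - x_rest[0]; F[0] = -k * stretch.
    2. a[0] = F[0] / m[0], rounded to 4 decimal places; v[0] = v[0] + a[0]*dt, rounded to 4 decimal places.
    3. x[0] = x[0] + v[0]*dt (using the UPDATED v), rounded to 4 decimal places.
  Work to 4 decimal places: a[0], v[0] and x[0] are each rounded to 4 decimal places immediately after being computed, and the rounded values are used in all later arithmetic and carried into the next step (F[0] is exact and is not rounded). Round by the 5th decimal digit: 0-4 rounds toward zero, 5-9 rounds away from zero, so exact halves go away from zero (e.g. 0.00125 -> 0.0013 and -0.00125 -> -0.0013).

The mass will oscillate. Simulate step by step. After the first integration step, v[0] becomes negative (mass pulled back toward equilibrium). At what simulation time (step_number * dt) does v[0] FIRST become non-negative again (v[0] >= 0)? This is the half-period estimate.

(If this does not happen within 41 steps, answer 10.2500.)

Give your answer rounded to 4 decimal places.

Answer: 5.2500

Derivation:
Step 0: x=[4.7000] v=[0.0000]
Step 1: x=[4.6414] v=[-0.2344]
Step 2: x=[4.5256] v=[-0.4633]
Step 3: x=[4.3553] v=[-0.6813]
Step 4: x=[4.1345] v=[-0.8834]
Step 5: x=[3.8683] v=[-1.0648]
Step 6: x=[3.5630] v=[-1.2212]
Step 7: x=[3.2258] v=[-1.3490]
Step 8: x=[2.8645] v=[-1.4452]
Step 9: x=[2.4876] v=[-1.5075]
Step 10: x=[2.1040] v=[-1.5345]
Step 11: x=[1.7226] v=[-1.5255]
Step 12: x=[1.3524] v=[-1.4808]
Step 13: x=[1.0021] v=[-1.4013]
Step 14: x=[0.6799] v=[-1.2890]
Step 15: x=[0.3933] v=[-1.1465]
Step 16: x=[0.1490] v=[-0.9771]
Step 17: x=[-0.0472] v=[-0.7848]
Step 18: x=[-0.1907] v=[-0.5741]
Step 19: x=[-0.2782] v=[-0.3500]
Step 20: x=[-0.3076] v=[-0.1177]
Step 21: x=[-0.2783] v=[0.1174]
First v>=0 after going negative at step 21, time=5.2500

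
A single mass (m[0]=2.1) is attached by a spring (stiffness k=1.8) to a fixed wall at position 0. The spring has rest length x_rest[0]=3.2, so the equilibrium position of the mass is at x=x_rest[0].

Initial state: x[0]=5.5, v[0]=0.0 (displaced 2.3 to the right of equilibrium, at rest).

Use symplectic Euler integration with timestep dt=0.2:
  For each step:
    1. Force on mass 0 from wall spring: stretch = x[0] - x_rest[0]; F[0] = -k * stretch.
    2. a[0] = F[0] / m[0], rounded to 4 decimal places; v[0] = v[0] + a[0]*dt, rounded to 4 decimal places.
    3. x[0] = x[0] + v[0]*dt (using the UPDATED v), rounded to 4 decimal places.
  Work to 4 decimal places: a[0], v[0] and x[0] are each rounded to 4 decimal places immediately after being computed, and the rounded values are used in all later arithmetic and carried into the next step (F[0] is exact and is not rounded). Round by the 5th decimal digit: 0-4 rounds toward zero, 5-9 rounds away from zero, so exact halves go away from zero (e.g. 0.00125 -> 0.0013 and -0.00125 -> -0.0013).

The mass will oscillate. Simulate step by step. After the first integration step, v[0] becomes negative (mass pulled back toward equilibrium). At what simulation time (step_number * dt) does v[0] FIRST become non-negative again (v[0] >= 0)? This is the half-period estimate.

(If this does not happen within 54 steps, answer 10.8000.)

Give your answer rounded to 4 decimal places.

Answer: 3.4000

Derivation:
Step 0: x=[5.5000] v=[0.0000]
Step 1: x=[5.4211] v=[-0.3943]
Step 2: x=[5.2661] v=[-0.7751]
Step 3: x=[5.0402] v=[-1.1293]
Step 4: x=[4.7512] v=[-1.4448]
Step 5: x=[4.4091] v=[-1.7107]
Step 6: x=[4.0255] v=[-1.9180]
Step 7: x=[3.6136] v=[-2.0595]
Step 8: x=[3.1875] v=[-2.1304]
Step 9: x=[2.7618] v=[-2.1283]
Step 10: x=[2.3512] v=[-2.0532]
Step 11: x=[1.9697] v=[-1.9077]
Step 12: x=[1.6303] v=[-1.6968]
Step 13: x=[1.3448] v=[-1.4277]
Step 14: x=[1.1229] v=[-1.1097]
Step 15: x=[0.9722] v=[-0.7536]
Step 16: x=[0.8979] v=[-0.3717]
Step 17: x=[0.9025] v=[0.0229]
First v>=0 after going negative at step 17, time=3.4000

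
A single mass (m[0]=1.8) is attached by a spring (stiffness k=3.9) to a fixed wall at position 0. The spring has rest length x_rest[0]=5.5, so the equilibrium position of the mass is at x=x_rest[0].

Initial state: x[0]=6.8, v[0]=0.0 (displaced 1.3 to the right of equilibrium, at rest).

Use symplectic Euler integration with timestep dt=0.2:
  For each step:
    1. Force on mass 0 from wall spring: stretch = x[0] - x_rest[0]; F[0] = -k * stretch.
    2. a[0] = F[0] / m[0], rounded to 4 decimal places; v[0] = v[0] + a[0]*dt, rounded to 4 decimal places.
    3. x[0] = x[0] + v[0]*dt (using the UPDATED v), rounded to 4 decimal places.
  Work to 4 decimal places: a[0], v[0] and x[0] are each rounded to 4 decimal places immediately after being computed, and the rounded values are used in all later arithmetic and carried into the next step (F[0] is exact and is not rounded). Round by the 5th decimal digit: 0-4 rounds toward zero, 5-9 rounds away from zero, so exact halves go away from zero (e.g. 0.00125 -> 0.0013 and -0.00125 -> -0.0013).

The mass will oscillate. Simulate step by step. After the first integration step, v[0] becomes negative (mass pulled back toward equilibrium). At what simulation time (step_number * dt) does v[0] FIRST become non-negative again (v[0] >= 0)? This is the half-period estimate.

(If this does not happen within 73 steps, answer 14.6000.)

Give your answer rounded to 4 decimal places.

Step 0: x=[6.8000] v=[0.0000]
Step 1: x=[6.6873] v=[-0.5633]
Step 2: x=[6.4717] v=[-1.0778]
Step 3: x=[6.1719] v=[-1.4989]
Step 4: x=[5.8139] v=[-1.7901]
Step 5: x=[5.4287] v=[-1.9261]
Step 6: x=[5.0497] v=[-1.8952]
Step 7: x=[4.7097] v=[-1.7001]
Step 8: x=[4.4382] v=[-1.3576]
Step 9: x=[4.2587] v=[-0.8975]
Step 10: x=[4.1868] v=[-0.3596]
Step 11: x=[4.2287] v=[0.2095]
First v>=0 after going negative at step 11, time=2.2000

Answer: 2.2000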